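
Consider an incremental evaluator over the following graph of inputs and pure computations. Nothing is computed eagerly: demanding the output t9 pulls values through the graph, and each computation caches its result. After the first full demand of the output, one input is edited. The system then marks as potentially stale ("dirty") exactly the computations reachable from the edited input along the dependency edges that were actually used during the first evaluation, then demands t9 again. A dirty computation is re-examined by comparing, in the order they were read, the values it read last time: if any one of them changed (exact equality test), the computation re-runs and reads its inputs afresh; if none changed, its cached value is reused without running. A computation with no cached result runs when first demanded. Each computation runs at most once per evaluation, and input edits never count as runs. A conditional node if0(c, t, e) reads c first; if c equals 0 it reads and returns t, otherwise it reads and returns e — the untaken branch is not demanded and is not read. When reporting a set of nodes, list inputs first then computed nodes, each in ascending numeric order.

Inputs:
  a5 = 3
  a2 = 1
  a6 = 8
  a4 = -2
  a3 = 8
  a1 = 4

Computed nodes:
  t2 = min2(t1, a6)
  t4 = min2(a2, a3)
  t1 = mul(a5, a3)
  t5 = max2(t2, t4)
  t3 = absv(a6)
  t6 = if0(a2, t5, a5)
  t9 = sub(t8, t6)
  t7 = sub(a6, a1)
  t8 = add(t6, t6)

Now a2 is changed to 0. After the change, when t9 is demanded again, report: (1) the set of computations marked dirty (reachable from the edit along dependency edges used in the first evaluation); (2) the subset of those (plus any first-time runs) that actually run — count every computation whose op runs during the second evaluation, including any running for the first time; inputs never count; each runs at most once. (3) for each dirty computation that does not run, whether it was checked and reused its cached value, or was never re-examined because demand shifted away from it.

Initial pass — values computed on the first demand:
  t6 = if0(a2=1 -> else branch a5) = 3
  t8 = add(3, 3) = 6
  t9 = sub(6, 3) = 3

Second demand — change propagation:
  t1: newly demanded (no cache) — executes and yields 24.
  t2: newly demanded (no cache) — executes and yields 8.
  t4: newly demanded (no cache) — executes and yields 0.
  t5: newly demanded (no cache) — executes and yields 8.
  t6: re-runs because a2 1->0; new result 8.
  t8: re-runs because t6 3->8; t6 3->8; new result 16.
  t9: re-runs because t8 6->16; t6 3->8; new result 8.

The important point: the flipped condition pulls in fresh nodes; t1, t2, t4, t5 run for the first time.

Dirty set: t6, t8, t9.
Run set: t1, t2, t4, t5, t6, t8, t9 (7 run).
All dirty computations ended up running.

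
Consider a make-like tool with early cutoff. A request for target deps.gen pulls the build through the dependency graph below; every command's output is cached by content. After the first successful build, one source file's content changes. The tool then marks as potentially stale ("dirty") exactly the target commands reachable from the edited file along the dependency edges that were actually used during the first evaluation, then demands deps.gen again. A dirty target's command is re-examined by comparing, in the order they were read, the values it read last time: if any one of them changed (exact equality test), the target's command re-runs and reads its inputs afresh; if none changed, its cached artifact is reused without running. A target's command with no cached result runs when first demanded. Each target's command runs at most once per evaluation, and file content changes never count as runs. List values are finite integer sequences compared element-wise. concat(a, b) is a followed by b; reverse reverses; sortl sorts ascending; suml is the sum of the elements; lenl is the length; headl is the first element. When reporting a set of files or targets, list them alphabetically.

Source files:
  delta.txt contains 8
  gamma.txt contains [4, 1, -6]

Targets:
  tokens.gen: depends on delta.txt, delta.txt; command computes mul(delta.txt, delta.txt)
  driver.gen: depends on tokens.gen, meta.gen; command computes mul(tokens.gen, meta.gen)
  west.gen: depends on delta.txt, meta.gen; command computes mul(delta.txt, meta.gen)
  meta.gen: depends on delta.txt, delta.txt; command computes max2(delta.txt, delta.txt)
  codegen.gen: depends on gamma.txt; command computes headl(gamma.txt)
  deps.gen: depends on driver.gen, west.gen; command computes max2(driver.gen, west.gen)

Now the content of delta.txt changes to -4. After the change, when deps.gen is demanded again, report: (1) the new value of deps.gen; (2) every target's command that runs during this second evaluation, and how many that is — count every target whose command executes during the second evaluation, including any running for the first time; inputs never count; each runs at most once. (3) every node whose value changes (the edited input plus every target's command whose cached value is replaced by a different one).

Demanding deps.gen again yields 16.
5 target commands run: deps.gen, driver.gen, meta.gen, tokens.gen, west.gen.
The nodes whose values change: delta.txt, deps.gen, driver.gen, meta.gen, tokens.gen, west.gen.

First demand of the output computes:
  meta.gen = max2(8, 8) = 8
  tokens.gen = mul(8, 8) = 64
  driver.gen = mul(64, 8) = 512
  west.gen = mul(8, 8) = 64
  deps.gen = max2(512, 64) = 512

After the edit, cleaning proceeds:
  meta.gen: a read changed (delta.txt 8->-4; delta.txt 8->-4) — executes, giving -4.
  tokens.gen: a read changed (delta.txt 8->-4; delta.txt 8->-4) — executes, giving 16.
  driver.gen: a read changed (tokens.gen 64->16; meta.gen 8->-4) — executes, giving -64.
  west.gen: a read changed (delta.txt 8->-4; meta.gen 8->-4) — executes, giving 16.
  deps.gen: a read changed (driver.gen 512->-64; west.gen 64->16) — executes, giving 16.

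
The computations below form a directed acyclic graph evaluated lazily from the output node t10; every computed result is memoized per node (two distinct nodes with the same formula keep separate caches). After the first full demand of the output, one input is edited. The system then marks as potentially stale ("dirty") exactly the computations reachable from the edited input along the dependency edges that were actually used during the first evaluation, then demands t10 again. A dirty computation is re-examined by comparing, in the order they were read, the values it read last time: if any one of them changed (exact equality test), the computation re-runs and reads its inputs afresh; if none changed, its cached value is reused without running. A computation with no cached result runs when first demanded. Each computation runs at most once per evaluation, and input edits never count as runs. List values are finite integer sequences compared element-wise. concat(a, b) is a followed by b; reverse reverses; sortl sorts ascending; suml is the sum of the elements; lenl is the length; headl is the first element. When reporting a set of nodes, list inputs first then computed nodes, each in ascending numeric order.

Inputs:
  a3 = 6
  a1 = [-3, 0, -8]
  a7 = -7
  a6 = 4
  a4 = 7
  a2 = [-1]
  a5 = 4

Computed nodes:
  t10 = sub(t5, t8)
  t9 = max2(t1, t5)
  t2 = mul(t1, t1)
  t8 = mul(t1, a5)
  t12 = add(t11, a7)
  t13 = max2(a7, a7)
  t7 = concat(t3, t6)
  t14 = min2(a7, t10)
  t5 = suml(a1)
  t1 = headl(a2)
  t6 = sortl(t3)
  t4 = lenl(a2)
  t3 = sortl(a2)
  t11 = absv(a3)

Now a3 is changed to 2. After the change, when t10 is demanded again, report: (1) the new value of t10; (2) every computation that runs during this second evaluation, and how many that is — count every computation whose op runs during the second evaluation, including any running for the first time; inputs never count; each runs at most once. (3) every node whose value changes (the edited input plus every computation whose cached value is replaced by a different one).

Demanding t10 again yields -7.
0 computations run: none.
The nodes whose values change: a3.
Note the shortcut — a3 feeds only undemanded nodes, so no recomputation happens.

First demand of the output computes:
  t1 = headl([-1]) = -1
  t5 = suml([-3, 0, -8]) = -11
  t8 = mul(-1, 4) = -4
  t10 = sub(-11, -4) = -7

After the edit, cleaning proceeds:
  a3 only reaches undemanded nodes; the second demand re-runs nothing.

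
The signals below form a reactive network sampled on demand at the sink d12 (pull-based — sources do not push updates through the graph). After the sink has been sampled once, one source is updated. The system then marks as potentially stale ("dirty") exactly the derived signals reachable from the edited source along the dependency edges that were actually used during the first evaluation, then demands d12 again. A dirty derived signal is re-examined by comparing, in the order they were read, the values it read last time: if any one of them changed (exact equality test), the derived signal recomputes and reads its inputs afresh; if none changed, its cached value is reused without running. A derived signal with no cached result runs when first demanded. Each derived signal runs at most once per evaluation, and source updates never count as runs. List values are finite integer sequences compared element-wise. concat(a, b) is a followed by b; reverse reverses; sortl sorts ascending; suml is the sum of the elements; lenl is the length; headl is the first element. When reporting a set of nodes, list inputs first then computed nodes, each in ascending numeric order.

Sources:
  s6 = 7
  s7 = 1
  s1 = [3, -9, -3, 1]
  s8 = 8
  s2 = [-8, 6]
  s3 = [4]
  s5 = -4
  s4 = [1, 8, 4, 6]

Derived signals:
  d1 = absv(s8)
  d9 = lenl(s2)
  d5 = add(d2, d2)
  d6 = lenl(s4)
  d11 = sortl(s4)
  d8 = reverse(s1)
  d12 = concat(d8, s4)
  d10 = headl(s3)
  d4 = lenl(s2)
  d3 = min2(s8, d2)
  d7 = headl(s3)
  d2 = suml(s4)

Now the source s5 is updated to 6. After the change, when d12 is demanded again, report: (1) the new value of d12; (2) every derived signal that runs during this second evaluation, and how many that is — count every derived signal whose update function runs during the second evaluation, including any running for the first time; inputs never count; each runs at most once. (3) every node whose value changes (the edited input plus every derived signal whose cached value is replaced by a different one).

d12 now evaluates to [1, -3, -9, 3, 1, 8, 4, 6].
Run set: none (0 run).
Changed values: s5.
The important point: nothing the output needs ever reads s5, so the edit is invisible to it.

Initial pass — values computed on the first demand:
  d8 = reverse([3, -9, -3, 1]) = [1, -3, -9, 3]
  d12 = concat([1, -3, -9, 3], [1, 8, 4, 6]) = [1, -3, -9, 3, 1, 8, 4, 6]

Second demand — change propagation:
  no demanded computation ever read s5, so the edit dirties nothing and nothing runs.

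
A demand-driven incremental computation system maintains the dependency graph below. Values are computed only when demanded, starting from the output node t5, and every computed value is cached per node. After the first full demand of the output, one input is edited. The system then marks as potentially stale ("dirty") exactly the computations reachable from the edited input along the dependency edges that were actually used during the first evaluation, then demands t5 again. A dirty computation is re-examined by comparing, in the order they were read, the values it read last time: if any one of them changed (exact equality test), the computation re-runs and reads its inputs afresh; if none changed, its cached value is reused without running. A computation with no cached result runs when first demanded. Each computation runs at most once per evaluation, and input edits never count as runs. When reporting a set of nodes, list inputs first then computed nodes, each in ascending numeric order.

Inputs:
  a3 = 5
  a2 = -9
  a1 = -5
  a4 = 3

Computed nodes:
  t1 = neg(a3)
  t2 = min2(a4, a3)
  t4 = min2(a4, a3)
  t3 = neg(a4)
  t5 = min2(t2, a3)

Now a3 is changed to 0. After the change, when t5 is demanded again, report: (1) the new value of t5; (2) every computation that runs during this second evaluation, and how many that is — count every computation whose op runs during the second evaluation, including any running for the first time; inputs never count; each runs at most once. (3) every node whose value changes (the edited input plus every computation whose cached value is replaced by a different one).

New value of t5: 0.
Computations that run: t2, t5 — 2 in total.
Values that change: a3, t2, t5.

First evaluation (everything demanded from the output):
  t2 = min2(3, 5) = 3
  t5 = min2(3, 5) = 3

Propagation after the edit:
  t2: runs — a3 5->0; result 0.
  t5: runs — t2 3->0; a3 5->0; result 0.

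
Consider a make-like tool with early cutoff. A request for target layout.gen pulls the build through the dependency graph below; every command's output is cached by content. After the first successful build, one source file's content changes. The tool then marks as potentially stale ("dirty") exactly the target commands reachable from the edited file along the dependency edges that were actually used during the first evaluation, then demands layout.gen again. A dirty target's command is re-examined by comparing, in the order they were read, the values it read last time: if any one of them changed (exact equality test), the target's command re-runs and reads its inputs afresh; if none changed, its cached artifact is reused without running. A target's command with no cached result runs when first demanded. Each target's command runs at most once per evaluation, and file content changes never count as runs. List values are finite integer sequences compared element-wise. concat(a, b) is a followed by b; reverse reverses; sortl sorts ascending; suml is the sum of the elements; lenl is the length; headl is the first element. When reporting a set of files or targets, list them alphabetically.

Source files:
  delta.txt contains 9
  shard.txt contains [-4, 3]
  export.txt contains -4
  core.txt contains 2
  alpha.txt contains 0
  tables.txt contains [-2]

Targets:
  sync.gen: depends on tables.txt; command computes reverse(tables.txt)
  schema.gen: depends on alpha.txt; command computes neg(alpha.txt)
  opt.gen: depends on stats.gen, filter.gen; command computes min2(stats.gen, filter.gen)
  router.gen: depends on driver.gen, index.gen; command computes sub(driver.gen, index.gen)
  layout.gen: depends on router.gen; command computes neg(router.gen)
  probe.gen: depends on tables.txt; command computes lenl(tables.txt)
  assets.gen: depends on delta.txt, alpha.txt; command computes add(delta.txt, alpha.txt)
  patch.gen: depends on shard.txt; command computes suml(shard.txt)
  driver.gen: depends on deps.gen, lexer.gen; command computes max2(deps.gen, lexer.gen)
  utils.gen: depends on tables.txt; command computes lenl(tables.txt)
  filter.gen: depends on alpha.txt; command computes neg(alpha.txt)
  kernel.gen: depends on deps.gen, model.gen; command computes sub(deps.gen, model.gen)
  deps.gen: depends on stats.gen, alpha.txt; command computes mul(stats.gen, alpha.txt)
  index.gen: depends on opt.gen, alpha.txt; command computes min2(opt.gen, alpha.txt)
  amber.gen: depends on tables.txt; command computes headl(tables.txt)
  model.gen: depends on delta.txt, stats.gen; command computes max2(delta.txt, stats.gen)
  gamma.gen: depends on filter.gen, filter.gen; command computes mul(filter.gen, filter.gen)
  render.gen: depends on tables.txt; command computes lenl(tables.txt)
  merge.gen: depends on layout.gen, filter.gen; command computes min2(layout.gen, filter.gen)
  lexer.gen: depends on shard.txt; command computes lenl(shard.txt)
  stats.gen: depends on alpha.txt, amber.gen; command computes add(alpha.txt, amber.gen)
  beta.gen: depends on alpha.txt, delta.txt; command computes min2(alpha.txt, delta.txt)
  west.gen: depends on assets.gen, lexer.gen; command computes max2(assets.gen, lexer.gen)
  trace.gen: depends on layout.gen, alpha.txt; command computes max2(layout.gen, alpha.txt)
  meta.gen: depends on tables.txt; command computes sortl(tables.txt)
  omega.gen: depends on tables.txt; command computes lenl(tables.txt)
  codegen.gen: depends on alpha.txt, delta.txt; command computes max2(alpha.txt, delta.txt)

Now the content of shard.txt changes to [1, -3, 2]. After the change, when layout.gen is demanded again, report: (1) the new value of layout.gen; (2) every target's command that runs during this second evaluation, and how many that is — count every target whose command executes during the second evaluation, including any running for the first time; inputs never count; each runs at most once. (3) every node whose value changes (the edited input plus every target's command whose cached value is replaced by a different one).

First demand of the output computes:
  amber.gen = headl([-2]) = -2
  filter.gen = neg(0) = 0
  lexer.gen = lenl([-4, 3]) = 2
  stats.gen = add(0, -2) = -2
  deps.gen = mul(-2, 0) = 0
  driver.gen = max2(0, 2) = 2
  opt.gen = min2(-2, 0) = -2
  index.gen = min2(-2, 0) = -2
  router.gen = sub(2, -2) = 4
  layout.gen = neg(4) = -4

After the edit, cleaning proceeds:
  lexer.gen: a read changed (shard.txt [-4, 3]->[1, -3, 2]) — executes, giving 3.
  driver.gen: a read changed (lexer.gen 2->3) — executes, giving 3.
  router.gen: a read changed (driver.gen 2->3) — executes, giving 5.
  layout.gen: a read changed (router.gen 4->5) — executes, giving -5.

Demanding layout.gen again yields -5.
4 target commands run: driver.gen, layout.gen, lexer.gen, router.gen.
The nodes whose values change: driver.gen, layout.gen, lexer.gen, router.gen, shard.txt.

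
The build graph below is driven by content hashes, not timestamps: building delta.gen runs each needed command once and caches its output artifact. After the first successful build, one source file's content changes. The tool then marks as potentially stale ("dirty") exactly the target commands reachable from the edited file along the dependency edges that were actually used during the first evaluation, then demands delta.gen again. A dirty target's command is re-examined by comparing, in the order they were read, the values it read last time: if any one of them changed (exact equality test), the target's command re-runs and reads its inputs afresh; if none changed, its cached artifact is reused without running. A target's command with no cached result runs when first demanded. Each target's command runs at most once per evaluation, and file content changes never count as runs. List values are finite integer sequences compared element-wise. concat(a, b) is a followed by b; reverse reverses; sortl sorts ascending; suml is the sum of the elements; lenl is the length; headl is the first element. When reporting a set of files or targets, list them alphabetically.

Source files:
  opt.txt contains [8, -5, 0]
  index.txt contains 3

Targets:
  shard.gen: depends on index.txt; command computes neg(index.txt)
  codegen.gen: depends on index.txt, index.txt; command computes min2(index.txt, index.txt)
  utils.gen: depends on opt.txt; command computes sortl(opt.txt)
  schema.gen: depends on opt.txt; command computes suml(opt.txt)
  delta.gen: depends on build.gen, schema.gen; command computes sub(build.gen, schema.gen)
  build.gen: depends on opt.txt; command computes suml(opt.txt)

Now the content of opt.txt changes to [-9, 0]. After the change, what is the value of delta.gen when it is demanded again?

delta.gen now evaluates to 0.

Initial pass — values computed on the first demand:
  build.gen = suml([8, -5, 0]) = 3
  schema.gen = suml([8, -5, 0]) = 3
  delta.gen = sub(3, 3) = 0

Second demand — change propagation:
  build.gen: re-runs because opt.txt [8, -5, 0]->[-9, 0]; new result -9.
  schema.gen: re-runs because opt.txt [8, -5, 0]->[-9, 0]; new result -9.
  delta.gen: re-runs because build.gen 3->-9; schema.gen 3->-9; new result 0 (unchanged).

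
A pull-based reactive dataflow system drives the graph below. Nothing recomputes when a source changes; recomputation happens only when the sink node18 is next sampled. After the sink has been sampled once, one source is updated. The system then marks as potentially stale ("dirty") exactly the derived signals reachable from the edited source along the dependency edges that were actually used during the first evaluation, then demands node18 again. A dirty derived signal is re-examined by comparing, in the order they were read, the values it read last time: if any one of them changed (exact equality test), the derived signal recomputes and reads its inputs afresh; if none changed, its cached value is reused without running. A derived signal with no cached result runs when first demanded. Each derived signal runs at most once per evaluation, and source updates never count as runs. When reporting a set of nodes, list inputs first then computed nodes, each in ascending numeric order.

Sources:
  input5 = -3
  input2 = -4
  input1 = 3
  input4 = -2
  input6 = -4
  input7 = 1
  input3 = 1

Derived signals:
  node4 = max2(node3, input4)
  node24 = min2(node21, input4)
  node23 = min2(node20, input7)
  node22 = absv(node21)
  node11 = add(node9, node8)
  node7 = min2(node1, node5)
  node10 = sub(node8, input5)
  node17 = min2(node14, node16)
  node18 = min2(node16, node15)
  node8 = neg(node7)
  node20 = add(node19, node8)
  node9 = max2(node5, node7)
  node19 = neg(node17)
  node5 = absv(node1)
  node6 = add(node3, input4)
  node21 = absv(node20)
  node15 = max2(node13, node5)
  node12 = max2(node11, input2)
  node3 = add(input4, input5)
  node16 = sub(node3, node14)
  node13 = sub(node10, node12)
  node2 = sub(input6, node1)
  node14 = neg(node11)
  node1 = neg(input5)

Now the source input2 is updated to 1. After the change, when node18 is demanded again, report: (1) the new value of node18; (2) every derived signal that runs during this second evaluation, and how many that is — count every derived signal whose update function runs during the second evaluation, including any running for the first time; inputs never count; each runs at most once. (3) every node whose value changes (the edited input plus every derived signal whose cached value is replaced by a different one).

First evaluation (everything demanded from the output):
  node1 = neg(-3) = 3
  node3 = add(-2, -3) = -5
  node5 = absv(3) = 3
  node7 = min2(3, 3) = 3
  node8 = neg(3) = -3
  node9 = max2(3, 3) = 3
  node10 = sub(-3, -3) = 0
  node11 = add(3, -3) = 0
  node12 = max2(0, -4) = 0
  node13 = sub(0, 0) = 0
  node14 = neg(0) = 0
  node15 = max2(0, 3) = 3
  node16 = sub(-5, 0) = -5
  node18 = min2(-5, 3) = -5

Propagation after the edit:
  node12: runs — input2 -4->1; result 1.
  node13: runs — node12 0->1; result -1.
  node15: runs — node13 0->-1; result 3 (same value as before).
  node18: checked — values it read are unchanged (node16 unchanged, node15 unchanged); reused cached -5 without running.

Key observation: the change is absorbed at node15 — it re-runs but produces the same value, and the output's value is unchanged.

New value of node18: -5.
Derived signals that run: node12, node13, node15 — 3 in total.
Values that change: input2, node12, node13.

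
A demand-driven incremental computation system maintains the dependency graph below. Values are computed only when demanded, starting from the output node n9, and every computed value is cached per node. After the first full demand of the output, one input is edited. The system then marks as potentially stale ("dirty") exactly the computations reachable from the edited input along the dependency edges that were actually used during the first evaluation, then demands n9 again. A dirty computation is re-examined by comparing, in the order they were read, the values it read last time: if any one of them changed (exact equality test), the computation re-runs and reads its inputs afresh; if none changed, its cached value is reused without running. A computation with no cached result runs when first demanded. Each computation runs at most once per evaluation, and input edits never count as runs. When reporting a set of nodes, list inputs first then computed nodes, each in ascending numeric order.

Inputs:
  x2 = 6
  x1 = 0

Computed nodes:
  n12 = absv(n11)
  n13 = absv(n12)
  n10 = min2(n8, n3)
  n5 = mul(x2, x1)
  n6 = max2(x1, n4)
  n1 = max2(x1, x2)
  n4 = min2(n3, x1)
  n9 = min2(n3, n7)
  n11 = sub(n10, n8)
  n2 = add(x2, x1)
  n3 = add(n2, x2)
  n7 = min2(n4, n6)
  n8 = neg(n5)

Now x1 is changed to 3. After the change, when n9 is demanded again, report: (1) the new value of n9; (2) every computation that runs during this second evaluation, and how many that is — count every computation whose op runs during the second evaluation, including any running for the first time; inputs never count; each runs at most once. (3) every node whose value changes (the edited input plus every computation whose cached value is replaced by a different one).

New value of n9: 3.
Computations that run: n2, n3, n4, n6, n7, n9 — 6 in total.
Values that change: x1, n2, n3, n4, n6, n7, n9.

First evaluation (everything demanded from the output):
  n2 = add(6, 0) = 6
  n3 = add(6, 6) = 12
  n4 = min2(12, 0) = 0
  n6 = max2(0, 0) = 0
  n7 = min2(0, 0) = 0
  n9 = min2(12, 0) = 0

Propagation after the edit:
  n2: runs — x1 0->3; result 9.
  n3: runs — n2 6->9; result 15.
  n4: runs — n3 12->15; x1 0->3; result 3.
  n6: runs — x1 0->3; n4 0->3; result 3.
  n7: runs — n4 0->3; n6 0->3; result 3.
  n9: runs — n3 12->15; n7 0->3; result 3.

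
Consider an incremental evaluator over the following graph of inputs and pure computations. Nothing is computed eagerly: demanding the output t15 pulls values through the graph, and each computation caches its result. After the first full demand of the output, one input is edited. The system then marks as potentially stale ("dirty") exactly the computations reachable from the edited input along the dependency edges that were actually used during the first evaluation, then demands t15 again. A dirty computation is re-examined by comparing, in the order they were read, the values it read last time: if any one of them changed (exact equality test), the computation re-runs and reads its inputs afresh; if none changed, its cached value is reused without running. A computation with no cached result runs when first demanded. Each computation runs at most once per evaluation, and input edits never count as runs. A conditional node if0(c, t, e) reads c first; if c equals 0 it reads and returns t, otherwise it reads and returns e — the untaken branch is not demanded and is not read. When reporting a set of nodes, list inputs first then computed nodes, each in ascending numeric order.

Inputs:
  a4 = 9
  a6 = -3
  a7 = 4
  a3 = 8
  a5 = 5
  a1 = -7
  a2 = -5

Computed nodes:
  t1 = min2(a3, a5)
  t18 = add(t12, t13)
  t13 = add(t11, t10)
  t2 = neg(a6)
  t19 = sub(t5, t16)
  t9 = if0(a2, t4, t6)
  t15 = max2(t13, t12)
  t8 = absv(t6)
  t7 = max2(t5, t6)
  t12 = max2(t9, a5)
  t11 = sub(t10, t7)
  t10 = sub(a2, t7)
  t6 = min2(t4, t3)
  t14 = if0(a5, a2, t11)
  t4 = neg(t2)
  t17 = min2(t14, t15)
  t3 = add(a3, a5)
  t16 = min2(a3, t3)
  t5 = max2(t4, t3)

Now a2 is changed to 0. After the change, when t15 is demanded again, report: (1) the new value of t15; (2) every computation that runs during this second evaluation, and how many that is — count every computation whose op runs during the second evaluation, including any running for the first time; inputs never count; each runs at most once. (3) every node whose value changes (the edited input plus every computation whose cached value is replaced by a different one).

Initial pass — values computed on the first demand:
  t2 = neg(-3) = 3
  t3 = add(8, 5) = 13
  t4 = neg(3) = -3
  t5 = max2(-3, 13) = 13
  t6 = min2(-3, 13) = -3
  t7 = max2(13, -3) = 13
  t9 = if0(a2=-5 -> else branch t6) = -3
  t10 = sub(-5, 13) = -18
  t11 = sub(-18, 13) = -31
  t12 = max2(-3, 5) = 5
  t13 = add(-31, -18) = -49
  t15 = max2(-49, 5) = 5

Second demand — change propagation:
  t9: re-runs because a2 -5->0; new result -3 (unchanged).
  t10: re-runs because a2 -5->0; new result -13.
  t11: re-runs because t10 -18->-13; new result -26.
  t12: re-examined; everything it read last time is the same (t9 unchanged, a5 unchanged) — cache 5 kept, no run.
  t13: re-runs because t11 -31->-26; t10 -18->-13; new result -39.
  t15: re-runs because t13 -49->-39; new result 5 (unchanged).

The important point: at t12 every value read last time is unchanged, so the dirty flag clears without a run.

t15 now evaluates to 5.
Run set: t9, t10, t11, t13, t15 (5 run).
Changed values: a2, t10, t11, t13.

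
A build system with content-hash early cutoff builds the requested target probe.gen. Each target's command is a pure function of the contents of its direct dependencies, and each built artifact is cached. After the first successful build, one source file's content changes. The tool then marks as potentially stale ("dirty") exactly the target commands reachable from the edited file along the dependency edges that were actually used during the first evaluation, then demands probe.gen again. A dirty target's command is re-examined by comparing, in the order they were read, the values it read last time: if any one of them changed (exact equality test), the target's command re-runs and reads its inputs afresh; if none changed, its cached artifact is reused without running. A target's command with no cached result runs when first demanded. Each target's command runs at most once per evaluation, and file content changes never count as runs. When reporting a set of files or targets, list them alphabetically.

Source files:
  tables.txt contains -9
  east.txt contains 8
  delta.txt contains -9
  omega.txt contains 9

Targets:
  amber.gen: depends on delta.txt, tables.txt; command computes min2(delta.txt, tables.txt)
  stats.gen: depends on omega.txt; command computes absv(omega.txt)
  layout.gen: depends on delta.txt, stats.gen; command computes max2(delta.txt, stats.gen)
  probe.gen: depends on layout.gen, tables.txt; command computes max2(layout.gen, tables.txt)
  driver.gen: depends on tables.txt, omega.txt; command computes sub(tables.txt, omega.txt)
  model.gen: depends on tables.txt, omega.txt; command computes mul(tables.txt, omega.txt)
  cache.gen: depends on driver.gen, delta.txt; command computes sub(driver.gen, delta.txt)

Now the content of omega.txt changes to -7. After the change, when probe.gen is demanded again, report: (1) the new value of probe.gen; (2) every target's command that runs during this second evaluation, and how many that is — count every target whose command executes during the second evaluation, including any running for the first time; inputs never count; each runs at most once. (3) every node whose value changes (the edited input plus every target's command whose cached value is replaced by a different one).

First evaluation (everything demanded from the output):
  stats.gen = absv(9) = 9
  layout.gen = max2(-9, 9) = 9
  probe.gen = max2(9, -9) = 9

Propagation after the edit:
  stats.gen: runs — omega.txt 9->-7; result 7.
  layout.gen: runs — stats.gen 9->7; result 7.
  probe.gen: runs — layout.gen 9->7; result 7.

New value of probe.gen: 7.
Target commands that run: layout.gen, probe.gen, stats.gen — 3 in total.
Values that change: layout.gen, omega.txt, probe.gen, stats.gen.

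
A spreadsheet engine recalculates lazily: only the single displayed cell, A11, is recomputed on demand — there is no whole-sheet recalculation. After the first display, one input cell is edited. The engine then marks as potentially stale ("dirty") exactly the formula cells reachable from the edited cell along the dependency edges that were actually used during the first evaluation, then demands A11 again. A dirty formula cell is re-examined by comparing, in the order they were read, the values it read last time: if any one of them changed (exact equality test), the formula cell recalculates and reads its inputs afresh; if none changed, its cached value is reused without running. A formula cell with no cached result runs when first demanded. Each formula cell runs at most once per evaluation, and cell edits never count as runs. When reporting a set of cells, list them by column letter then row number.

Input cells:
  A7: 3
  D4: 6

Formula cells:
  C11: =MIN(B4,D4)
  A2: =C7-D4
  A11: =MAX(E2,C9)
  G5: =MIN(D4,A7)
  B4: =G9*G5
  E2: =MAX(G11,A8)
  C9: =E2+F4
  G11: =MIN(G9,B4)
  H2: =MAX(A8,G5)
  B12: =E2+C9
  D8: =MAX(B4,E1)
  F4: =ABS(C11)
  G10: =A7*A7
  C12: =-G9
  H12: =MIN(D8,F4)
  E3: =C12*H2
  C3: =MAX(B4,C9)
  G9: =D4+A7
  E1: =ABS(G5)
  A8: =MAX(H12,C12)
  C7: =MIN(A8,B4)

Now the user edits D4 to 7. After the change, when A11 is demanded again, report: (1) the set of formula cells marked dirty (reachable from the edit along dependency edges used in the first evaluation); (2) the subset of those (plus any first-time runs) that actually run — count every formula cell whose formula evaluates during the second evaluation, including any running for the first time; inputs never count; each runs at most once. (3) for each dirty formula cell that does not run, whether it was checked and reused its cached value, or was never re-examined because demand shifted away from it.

First evaluation (everything demanded from the output):
  G5 = MIN(6, 3) = 3
  E1 = ABS(3) = 3
  G9 = 6 + 3 = 9
  B4 = 9 * 3 = 27
  C11 = MIN(27, 6) = 6
  C12 = -(9) = -9
  D8 = MAX(27, 3) = 27
  F4 = ABS(6) = 6
  G11 = MIN(9, 27) = 9
  H12 = MIN(27, 6) = 6
  A8 = MAX(6, -9) = 6
  E2 = MAX(9, 6) = 9
  C9 = 9 + 6 = 15
  A11 = MAX(9, 15) = 15

Propagation after the edit:
  G5: runs — D4 6->7; result 3 (same value as before).
  E1: checked — values it read are unchanged (G5 unchanged); reused cached 3 without running.
  G9: runs — D4 6->7; result 10.
  B4: runs — G9 9->10; result 30.
  C11: runs — B4 27->30; D4 6->7; result 7.
  C12: runs — G9 9->10; result -10.
  D8: runs — B4 27->30; result 30.
  F4: runs — C11 6->7; result 7.
  G11: runs — G9 9->10; B4 27->30; result 10.
  H12: runs — D8 27->30; F4 6->7; result 7.
  A8: runs — H12 6->7; C12 -9->-10; result 7.
  E2: runs — G11 9->10; A8 6->7; result 10.
  C9: runs — E2 9->10; F4 6->7; result 17.
  A11: runs — E2 9->10; C9 15->17; result 17.

Key observation: the cutoff stops propagation at E1 — its inputs' values are unchanged, so it reuses its cache.

Marked dirty: A8, A11, B4, C9, C11, C12, D8, E1, E2, F4, G5, G9, G11, H12.
Formula cells that run: A8, A11, B4, C9, C11, C12, D8, E2, F4, G5, G9, G11, H12 — 13 in total.
Checked but reused from cache: E1.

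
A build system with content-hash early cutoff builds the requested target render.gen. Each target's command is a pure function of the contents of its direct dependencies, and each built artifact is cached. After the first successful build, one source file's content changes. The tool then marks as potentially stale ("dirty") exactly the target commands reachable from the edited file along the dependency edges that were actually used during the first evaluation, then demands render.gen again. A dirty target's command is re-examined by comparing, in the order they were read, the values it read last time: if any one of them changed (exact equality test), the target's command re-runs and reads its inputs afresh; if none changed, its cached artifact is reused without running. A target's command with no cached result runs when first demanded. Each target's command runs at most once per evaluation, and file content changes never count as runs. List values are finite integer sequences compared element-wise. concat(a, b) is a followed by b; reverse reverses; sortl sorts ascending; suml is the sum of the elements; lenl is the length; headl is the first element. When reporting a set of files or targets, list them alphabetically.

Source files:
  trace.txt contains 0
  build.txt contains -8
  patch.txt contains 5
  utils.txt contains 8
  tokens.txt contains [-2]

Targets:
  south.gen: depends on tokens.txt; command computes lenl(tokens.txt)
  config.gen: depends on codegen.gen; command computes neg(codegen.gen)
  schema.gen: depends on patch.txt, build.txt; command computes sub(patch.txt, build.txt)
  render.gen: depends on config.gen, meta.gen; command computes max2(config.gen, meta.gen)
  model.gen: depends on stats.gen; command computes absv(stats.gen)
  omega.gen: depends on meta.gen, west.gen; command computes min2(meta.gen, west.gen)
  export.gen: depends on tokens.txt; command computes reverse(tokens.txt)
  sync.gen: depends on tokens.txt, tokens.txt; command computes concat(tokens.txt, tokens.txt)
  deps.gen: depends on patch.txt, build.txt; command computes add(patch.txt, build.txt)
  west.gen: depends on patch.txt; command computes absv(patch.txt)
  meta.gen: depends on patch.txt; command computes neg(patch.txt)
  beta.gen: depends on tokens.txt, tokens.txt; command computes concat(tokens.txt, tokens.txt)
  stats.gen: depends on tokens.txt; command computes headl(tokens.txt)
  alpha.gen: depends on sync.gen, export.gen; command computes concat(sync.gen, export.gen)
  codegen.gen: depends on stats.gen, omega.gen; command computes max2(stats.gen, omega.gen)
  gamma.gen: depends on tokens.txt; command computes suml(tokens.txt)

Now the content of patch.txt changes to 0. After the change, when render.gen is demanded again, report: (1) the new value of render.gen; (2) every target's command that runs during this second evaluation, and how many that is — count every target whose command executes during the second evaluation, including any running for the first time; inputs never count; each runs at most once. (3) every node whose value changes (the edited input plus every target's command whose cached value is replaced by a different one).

New value of render.gen: 0.
Target commands that run: codegen.gen, config.gen, meta.gen, omega.gen, render.gen, west.gen — 6 in total.
Values that change: codegen.gen, config.gen, meta.gen, omega.gen, patch.txt, render.gen, west.gen.

First evaluation (everything demanded from the output):
  meta.gen = neg(5) = -5
  stats.gen = headl([-2]) = -2
  west.gen = absv(5) = 5
  omega.gen = min2(-5, 5) = -5
  codegen.gen = max2(-2, -5) = -2
  config.gen = neg(-2) = 2
  render.gen = max2(2, -5) = 2

Propagation after the edit:
  meta.gen: runs — patch.txt 5->0; result 0.
  west.gen: runs — patch.txt 5->0; result 0.
  omega.gen: runs — meta.gen -5->0; west.gen 5->0; result 0.
  codegen.gen: runs — omega.gen -5->0; result 0.
  config.gen: runs — codegen.gen -2->0; result 0.
  render.gen: runs — config.gen 2->0; meta.gen -5->0; result 0.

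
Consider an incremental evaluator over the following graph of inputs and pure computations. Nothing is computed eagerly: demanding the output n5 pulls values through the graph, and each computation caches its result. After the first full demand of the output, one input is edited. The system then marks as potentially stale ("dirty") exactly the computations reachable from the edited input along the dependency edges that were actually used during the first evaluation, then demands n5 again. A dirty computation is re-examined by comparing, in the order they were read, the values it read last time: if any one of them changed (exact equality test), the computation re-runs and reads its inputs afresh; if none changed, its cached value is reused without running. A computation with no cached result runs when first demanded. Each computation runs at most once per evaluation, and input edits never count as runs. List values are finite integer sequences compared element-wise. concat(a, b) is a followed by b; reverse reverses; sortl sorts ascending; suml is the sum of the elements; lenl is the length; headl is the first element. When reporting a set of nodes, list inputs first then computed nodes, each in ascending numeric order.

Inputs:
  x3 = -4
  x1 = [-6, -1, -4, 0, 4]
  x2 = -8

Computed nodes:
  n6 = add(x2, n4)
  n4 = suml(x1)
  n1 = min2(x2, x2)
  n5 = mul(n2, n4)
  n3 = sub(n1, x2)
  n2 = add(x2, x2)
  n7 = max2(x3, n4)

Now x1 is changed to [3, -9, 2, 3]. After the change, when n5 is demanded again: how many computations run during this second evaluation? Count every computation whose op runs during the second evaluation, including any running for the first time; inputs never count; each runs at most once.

Run set: n4, n5 (2 run).

Initial pass — values computed on the first demand:
  n2 = add(-8, -8) = -16
  n4 = suml([-6, -1, -4, 0, 4]) = -7
  n5 = mul(-16, -7) = 112

Second demand — change propagation:
  n4: re-runs because x1 [-6, -1, -4, 0, 4]->[3, -9, 2, 3]; new result -1.
  n5: re-runs because n4 -7->-1; new result 16.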